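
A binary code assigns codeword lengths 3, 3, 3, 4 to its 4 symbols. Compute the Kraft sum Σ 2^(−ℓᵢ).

0.4375

With common denominator 2^4 = 16: Σ 2^(−ℓᵢ) = 2/16 + 2/16 + 2/16 + 1/16 = 7/16 = 0.4375.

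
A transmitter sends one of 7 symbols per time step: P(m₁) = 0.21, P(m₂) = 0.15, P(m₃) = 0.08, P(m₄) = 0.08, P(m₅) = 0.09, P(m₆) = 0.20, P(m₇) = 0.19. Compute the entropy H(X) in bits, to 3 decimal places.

2.699 bits

H = −Σ pᵢ log₂ pᵢ.
−0.21·log₂(0.21) = 0.4728
−0.15·log₂(0.15) = 0.4105
−0.08·log₂(0.08) = 0.2915
−0.08·log₂(0.08) = 0.2915
−0.09·log₂(0.09) = 0.3127
−0.20·log₂(0.20) = 0.4644
−0.19·log₂(0.19) = 0.4552
Sum ≈ 2.6987 → 2.699 bits.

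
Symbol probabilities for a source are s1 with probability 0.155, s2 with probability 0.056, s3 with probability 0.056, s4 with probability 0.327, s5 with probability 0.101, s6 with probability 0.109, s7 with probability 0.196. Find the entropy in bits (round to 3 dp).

H = −Σ pᵢ log₂ pᵢ.
−0.155·log₂(0.155) = 0.4169
−0.056·log₂(0.056) = 0.2329
−0.056·log₂(0.056) = 0.2329
−0.327·log₂(0.327) = 0.5273
−0.101·log₂(0.101) = 0.3341
−0.109·log₂(0.109) = 0.3485
−0.196·log₂(0.196) = 0.4608
Sum ≈ 2.5534 → 2.553 bits.

2.553 bits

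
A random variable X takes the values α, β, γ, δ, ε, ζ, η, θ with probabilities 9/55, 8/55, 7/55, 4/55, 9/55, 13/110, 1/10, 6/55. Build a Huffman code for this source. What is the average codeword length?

3 bits/symbol

Repeatedly combine the two least-probable nodes; the expected code length is the sum of the merged weights.
merge 4/55 + 1/10 → 19/110
merge 6/55 + 13/110 → 5/22
merge 7/55 + 8/55 → 3/11
merge 9/55 + 9/55 → 18/55
merge 19/110 + 5/22 → 2/5
merge 3/11 + 18/55 → 3/5
merge 2/5 + 3/5 → 1
L = 19/110 + 5/22 + 3/11 + 18/55 + 2/5 + 3/5 + 1 = 3 bits/symbol.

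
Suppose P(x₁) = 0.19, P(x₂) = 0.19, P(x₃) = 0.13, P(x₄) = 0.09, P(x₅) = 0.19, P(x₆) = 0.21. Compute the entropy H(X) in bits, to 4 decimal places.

2.5338 bits

H = −Σ pᵢ log₂ pᵢ.
−0.19·log₂(0.19) = 0.4552
−0.19·log₂(0.19) = 0.4552
−0.13·log₂(0.13) = 0.3826
−0.09·log₂(0.09) = 0.3127
−0.19·log₂(0.19) = 0.4552
−0.21·log₂(0.21) = 0.4728
Sum ≈ 2.5338 → 2.5338 bits.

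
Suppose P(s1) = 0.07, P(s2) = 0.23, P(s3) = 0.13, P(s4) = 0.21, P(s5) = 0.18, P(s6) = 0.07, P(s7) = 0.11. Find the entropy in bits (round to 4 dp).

2.6758 bits

H = −Σ pᵢ log₂ pᵢ.
−0.07·log₂(0.07) = 0.2686
−0.23·log₂(0.23) = 0.4877
−0.13·log₂(0.13) = 0.3826
−0.21·log₂(0.21) = 0.4728
−0.18·log₂(0.18) = 0.4453
−0.07·log₂(0.07) = 0.2686
−0.11·log₂(0.11) = 0.3503
Sum ≈ 2.6758 → 2.6758 bits.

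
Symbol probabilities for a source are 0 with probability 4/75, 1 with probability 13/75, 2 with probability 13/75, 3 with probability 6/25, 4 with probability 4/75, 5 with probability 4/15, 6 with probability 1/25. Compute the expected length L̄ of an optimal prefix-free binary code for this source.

2.56 bits/symbol

Repeatedly combine the two least-probable nodes; the expected code length is the sum of the merged weights.
merge 1/25 + 4/75 → 7/75
merge 4/75 + 7/75 → 11/75
merge 11/75 + 13/75 → 8/25
merge 13/75 + 6/25 → 31/75
merge 4/15 + 8/25 → 44/75
merge 31/75 + 44/75 → 1
L = 7/75 + 11/75 + 8/25 + 31/75 + 44/75 + 1 = 64/25 = 2.56 bits/symbol.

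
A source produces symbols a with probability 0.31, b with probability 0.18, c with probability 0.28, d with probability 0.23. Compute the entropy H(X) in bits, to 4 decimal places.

1.9710 bits

H = −Σ pᵢ log₂ pᵢ.
−0.31·log₂(0.31) = 0.5238
−0.18·log₂(0.18) = 0.4453
−0.28·log₂(0.28) = 0.5142
−0.23·log₂(0.23) = 0.4877
Sum ≈ 1.9710 → 1.9710 bits.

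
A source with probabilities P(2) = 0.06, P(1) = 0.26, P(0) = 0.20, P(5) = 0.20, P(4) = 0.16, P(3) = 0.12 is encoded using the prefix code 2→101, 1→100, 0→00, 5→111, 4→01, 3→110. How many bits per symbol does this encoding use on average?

L̄ = Σ pᵢ·ℓᵢ = 0.06·3 + 0.26·3 + 0.20·2 + 0.20·3 + 0.16·2 + 0.12·3 = 2.64 bits/symbol.

2.64 bits/symbol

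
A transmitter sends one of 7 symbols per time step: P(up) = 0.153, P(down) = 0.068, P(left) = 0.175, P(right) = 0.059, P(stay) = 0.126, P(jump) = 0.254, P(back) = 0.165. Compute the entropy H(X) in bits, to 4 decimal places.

H = −Σ pᵢ log₂ pᵢ.
−0.153·log₂(0.153) = 0.4144
−0.068·log₂(0.068) = 0.2637
−0.175·log₂(0.175) = 0.4401
−0.059·log₂(0.059) = 0.2409
−0.126·log₂(0.126) = 0.3766
−0.254·log₂(0.254) = 0.5022
−0.165·log₂(0.165) = 0.4289
Sum ≈ 2.6667 → 2.6667 bits.

2.6667 bits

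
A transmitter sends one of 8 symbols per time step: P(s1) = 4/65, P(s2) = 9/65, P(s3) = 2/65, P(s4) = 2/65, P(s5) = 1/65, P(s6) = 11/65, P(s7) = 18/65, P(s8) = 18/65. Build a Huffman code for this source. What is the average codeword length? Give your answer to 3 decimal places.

Repeatedly combine the two least-probable nodes; the expected code length is the sum of the merged weights.
merge 1/65 + 2/65 → 3/65
merge 2/65 + 3/65 → 1/13
merge 4/65 + 1/13 → 9/65
merge 9/65 + 9/65 → 18/65
merge 11/65 + 18/65 → 29/65
merge 18/65 + 18/65 → 36/65
merge 29/65 + 36/65 → 1
L = 3/65 + 1/13 + 9/65 + 18/65 + 29/65 + 36/65 + 1 = 33/13 ≈ 2.538 bits/symbol.

2.538 bits/symbol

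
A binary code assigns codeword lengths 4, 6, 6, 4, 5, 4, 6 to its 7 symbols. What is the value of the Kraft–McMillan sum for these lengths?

With common denominator 2^6 = 64: Σ 2^(−ℓᵢ) = 4/64 + 1/64 + 1/64 + 4/64 + 2/64 + 4/64 + 1/64 = 17/64 = 0.265625.

0.265625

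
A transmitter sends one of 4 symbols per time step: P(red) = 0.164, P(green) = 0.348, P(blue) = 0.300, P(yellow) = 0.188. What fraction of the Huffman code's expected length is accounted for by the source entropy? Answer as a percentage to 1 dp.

96.6%

Entropy H = −Σ p log₂ p ≈ 1.9321 bits.
Huffman merges: 41/250+47/250→44/125; 3/10+87/250→81/125; 44/125+81/125→1. L = 2 ≈ 2.0000.
Efficiency = H/L = 1.9321/2.0000 = 96.6%.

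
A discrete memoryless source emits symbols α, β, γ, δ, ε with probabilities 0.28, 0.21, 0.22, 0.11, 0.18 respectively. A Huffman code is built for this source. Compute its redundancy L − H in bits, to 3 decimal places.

0.027 bits

Entropy H = −Σ p log₂ p ≈ 2.2632 bits.
Huffman merges: 11/100+9/50→29/100; 21/100+11/50→43/100; 7/25+29/100→57/100; 43/100+57/100→1. L = 229/100 ≈ 2.2900.
L − H = 2.2900 − 2.2632 = 0.027 bits.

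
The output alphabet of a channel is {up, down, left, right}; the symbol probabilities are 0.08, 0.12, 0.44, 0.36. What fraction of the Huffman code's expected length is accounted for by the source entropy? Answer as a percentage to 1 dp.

Entropy H = −Σ p log₂ p ≈ 1.7103 bits.
Huffman merges: 2/25+3/25→1/5; 1/5+9/25→14/25; 11/25+14/25→1. L = 44/25 ≈ 1.7600.
Efficiency = H/L = 1.7103/1.7600 = 97.2%.

97.2%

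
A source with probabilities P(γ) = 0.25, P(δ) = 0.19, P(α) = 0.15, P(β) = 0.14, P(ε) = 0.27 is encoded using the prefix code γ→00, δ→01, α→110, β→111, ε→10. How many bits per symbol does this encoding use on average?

2.29 bits/symbol

L̄ = Σ pᵢ·ℓᵢ = 0.25·2 + 0.19·2 + 0.15·3 + 0.14·3 + 0.27·2 = 2.29 bits/symbol.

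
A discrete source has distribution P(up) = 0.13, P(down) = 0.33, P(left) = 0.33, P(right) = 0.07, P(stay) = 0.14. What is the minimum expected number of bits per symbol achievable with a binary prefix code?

2.2 bits/symbol

Repeatedly combine the two least-probable nodes; the expected code length is the sum of the merged weights.
merge 7/100 + 13/100 → 1/5
merge 7/50 + 1/5 → 17/50
merge 33/100 + 33/100 → 33/50
merge 17/50 + 33/50 → 1
L = 1/5 + 17/50 + 33/50 + 1 = 11/5 = 2.2 bits/symbol.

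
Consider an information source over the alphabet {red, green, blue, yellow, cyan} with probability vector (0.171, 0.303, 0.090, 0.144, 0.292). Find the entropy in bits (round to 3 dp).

H = −Σ pᵢ log₂ pᵢ.
−0.171·log₂(0.171) = 0.4357
−0.303·log₂(0.303) = 0.5220
−0.090·log₂(0.090) = 0.3127
−0.144·log₂(0.144) = 0.4026
−0.292·log₂(0.292) = 0.5186
Sum ≈ 2.1915 → 2.191 bits.

2.191 bits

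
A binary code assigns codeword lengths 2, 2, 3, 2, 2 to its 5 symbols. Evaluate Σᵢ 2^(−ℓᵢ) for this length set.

1.125

With common denominator 2^3 = 8: Σ 2^(−ℓᵢ) = 2/8 + 2/8 + 1/8 + 2/8 + 2/8 = 9/8 = 1.125.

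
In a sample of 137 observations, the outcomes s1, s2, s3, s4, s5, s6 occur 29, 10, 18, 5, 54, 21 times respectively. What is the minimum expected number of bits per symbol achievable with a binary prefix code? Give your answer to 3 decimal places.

Probabilities are the counts divided by 137.
Repeatedly combine the two least-probable nodes; the expected code length is the sum of the merged weights.
merge 5/137 + 10/137 → 15/137
merge 15/137 + 18/137 → 33/137
merge 21/137 + 29/137 → 50/137
merge 33/137 + 50/137 → 83/137
merge 54/137 + 83/137 → 1
L = 15/137 + 33/137 + 50/137 + 83/137 + 1 = 318/137 ≈ 2.321 bits/symbol.

2.321 bits/symbol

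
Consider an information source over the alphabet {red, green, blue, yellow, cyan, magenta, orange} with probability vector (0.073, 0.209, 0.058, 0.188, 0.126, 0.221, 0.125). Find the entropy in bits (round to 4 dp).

2.6721 bits

H = −Σ pᵢ log₂ pᵢ.
−0.073·log₂(0.073) = 0.2756
−0.209·log₂(0.209) = 0.4720
−0.058·log₂(0.058) = 0.2383
−0.188·log₂(0.188) = 0.4533
−0.126·log₂(0.126) = 0.3766
−0.221·log₂(0.221) = 0.4813
−0.125·log₂(0.125) = 0.3750
Sum ≈ 2.6721 → 2.6721 bits.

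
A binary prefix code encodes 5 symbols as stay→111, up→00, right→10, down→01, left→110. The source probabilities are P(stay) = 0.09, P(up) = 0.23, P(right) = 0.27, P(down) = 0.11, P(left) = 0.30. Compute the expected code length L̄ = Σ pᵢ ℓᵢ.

2.39 bits/symbol

L̄ = Σ pᵢ·ℓᵢ = 0.09·3 + 0.23·2 + 0.27·2 + 0.11·2 + 0.30·3 = 2.39 bits/symbol.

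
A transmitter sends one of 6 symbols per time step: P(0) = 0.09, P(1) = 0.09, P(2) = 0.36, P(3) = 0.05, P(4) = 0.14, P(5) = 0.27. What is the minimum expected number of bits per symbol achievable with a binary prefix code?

Repeatedly combine the two least-probable nodes; the expected code length is the sum of the merged weights.
merge 1/20 + 9/100 → 7/50
merge 9/100 + 7/50 → 23/100
merge 7/50 + 23/100 → 37/100
merge 27/100 + 9/25 → 63/100
merge 37/100 + 63/100 → 1
L = 7/50 + 23/100 + 37/100 + 63/100 + 1 = 237/100 = 2.37 bits/symbol.

2.37 bits/symbol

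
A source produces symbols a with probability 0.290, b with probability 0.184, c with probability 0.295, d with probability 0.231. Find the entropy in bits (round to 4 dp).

1.9752 bits

H = −Σ pᵢ log₂ pᵢ.
−0.290·log₂(0.290) = 0.5179
−0.184·log₂(0.184) = 0.4494
−0.295·log₂(0.295) = 0.5196
−0.231·log₂(0.231) = 0.4883
Sum ≈ 1.9752 → 1.9752 bits.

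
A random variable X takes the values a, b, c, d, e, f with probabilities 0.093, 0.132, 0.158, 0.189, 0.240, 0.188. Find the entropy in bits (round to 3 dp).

2.527 bits

H = −Σ pᵢ log₂ pᵢ.
−0.093·log₂(0.093) = 0.3187
−0.132·log₂(0.132) = 0.3856
−0.158·log₂(0.158) = 0.4206
−0.189·log₂(0.189) = 0.4543
−0.240·log₂(0.240) = 0.4941
−0.188·log₂(0.188) = 0.4533
Sum ≈ 2.5266 → 2.527 bits.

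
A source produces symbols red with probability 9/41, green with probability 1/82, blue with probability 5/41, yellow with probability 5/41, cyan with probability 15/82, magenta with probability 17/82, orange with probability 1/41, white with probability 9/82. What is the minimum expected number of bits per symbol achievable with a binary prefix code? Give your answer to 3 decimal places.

2.756 bits/symbol

Repeatedly combine the two least-probable nodes; the expected code length is the sum of the merged weights.
merge 1/82 + 1/41 → 3/82
merge 3/82 + 9/82 → 6/41
merge 5/41 + 5/41 → 10/41
merge 6/41 + 15/82 → 27/82
merge 17/82 + 9/41 → 35/82
merge 10/41 + 27/82 → 47/82
merge 35/82 + 47/82 → 1
L = 3/82 + 6/41 + 10/41 + 27/82 + 35/82 + 47/82 + 1 = 113/41 ≈ 2.756 bits/symbol.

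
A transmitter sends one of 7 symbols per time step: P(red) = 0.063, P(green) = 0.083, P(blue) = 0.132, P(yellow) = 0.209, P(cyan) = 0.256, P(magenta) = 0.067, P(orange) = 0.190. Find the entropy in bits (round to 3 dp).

2.627 bits

H = −Σ pᵢ log₂ pᵢ.
−0.063·log₂(0.063) = 0.2513
−0.083·log₂(0.083) = 0.2980
−0.132·log₂(0.132) = 0.3856
−0.209·log₂(0.209) = 0.4720
−0.256·log₂(0.256) = 0.5032
−0.067·log₂(0.067) = 0.2613
−0.190·log₂(0.190) = 0.4552
Sum ≈ 2.6267 → 2.627 bits.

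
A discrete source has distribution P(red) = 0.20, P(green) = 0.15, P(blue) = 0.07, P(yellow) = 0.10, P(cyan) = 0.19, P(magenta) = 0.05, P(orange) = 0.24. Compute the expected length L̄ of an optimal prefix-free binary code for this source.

Repeatedly combine the two least-probable nodes; the expected code length is the sum of the merged weights.
merge 1/20 + 7/100 → 3/25
merge 1/10 + 3/25 → 11/50
merge 3/20 + 19/100 → 17/50
merge 1/5 + 11/50 → 21/50
merge 6/25 + 17/50 → 29/50
merge 21/50 + 29/50 → 1
L = 3/25 + 11/50 + 17/50 + 21/50 + 29/50 + 1 = 67/25 = 2.68 bits/symbol.

2.68 bits/symbol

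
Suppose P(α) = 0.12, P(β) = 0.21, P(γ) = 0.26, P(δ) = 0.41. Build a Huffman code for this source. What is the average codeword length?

Repeatedly combine the two least-probable nodes; the expected code length is the sum of the merged weights.
merge 3/25 + 21/100 → 33/100
merge 13/50 + 33/100 → 59/100
merge 41/100 + 59/100 → 1
L = 33/100 + 59/100 + 1 = 48/25 = 1.92 bits/symbol.

1.92 bits/symbol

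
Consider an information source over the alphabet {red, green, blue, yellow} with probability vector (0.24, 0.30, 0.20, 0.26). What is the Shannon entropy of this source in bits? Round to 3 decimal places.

1.985 bits

H = −Σ pᵢ log₂ pᵢ.
−0.24·log₂(0.24) = 0.4941
−0.30·log₂(0.30) = 0.5211
−0.20·log₂(0.20) = 0.4644
−0.26·log₂(0.26) = 0.5053
Sum ≈ 1.9849 → 1.985 bits.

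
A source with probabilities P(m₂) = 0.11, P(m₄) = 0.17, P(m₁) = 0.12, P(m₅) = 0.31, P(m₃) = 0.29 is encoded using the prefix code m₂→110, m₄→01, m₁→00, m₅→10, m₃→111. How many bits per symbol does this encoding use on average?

L̄ = Σ pᵢ·ℓᵢ = 0.11·3 + 0.17·2 + 0.12·2 + 0.31·2 + 0.29·3 = 2.4 bits/symbol.

2.4 bits/symbol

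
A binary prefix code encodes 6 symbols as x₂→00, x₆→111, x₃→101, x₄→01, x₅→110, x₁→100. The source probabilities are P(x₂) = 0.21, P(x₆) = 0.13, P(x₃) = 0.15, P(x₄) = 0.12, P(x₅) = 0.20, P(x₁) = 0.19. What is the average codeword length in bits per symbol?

2.67 bits/symbol

L̄ = Σ pᵢ·ℓᵢ = 0.21·2 + 0.13·3 + 0.15·3 + 0.12·2 + 0.20·3 + 0.19·3 = 2.67 bits/symbol.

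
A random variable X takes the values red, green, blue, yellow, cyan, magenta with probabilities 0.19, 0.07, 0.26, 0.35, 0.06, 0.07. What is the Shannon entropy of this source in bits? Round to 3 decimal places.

H = −Σ pᵢ log₂ pᵢ.
−0.19·log₂(0.19) = 0.4552
−0.07·log₂(0.07) = 0.2686
−0.26·log₂(0.26) = 0.5053
−0.35·log₂(0.35) = 0.5301
−0.06·log₂(0.06) = 0.2435
−0.07·log₂(0.07) = 0.2686
Sum ≈ 2.2713 → 2.271 bits.

2.271 bits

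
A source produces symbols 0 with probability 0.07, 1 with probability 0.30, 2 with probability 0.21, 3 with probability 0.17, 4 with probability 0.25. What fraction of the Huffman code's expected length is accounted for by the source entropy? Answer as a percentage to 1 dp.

98.1%

Entropy H = −Σ p log₂ p ≈ 2.1971 bits.
Huffman merges: 7/100+17/100→6/25; 21/100+6/25→9/20; 1/4+3/10→11/20; 9/20+11/20→1. L = 56/25 ≈ 2.2400.
Efficiency = H/L = 2.1971/2.2400 = 98.1%.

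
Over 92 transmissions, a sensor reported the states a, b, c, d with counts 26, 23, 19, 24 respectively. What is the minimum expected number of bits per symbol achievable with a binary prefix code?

Probabilities are the counts divided by 92.
Repeatedly combine the two least-probable nodes; the expected code length is the sum of the merged weights.
merge 19/92 + 1/4 → 21/46
merge 6/23 + 13/46 → 25/46
merge 21/46 + 25/46 → 1
L = 21/46 + 25/46 + 1 = 2 bits/symbol.

2 bits/symbol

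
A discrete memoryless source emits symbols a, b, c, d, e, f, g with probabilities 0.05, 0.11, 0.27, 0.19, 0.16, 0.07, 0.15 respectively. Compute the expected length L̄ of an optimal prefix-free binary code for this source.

2.66 bits/symbol

Repeatedly combine the two least-probable nodes; the expected code length is the sum of the merged weights.
merge 1/20 + 7/100 → 3/25
merge 11/100 + 3/25 → 23/100
merge 3/20 + 4/25 → 31/100
merge 19/100 + 23/100 → 21/50
merge 27/100 + 31/100 → 29/50
merge 21/50 + 29/50 → 1
L = 3/25 + 23/100 + 31/100 + 21/50 + 29/50 + 1 = 133/50 = 2.66 bits/symbol.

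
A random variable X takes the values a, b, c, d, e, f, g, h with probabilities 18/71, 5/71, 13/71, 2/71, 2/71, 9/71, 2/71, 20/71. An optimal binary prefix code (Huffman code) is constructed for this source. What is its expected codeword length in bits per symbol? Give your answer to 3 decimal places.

Repeatedly combine the two least-probable nodes; the expected code length is the sum of the merged weights.
merge 2/71 + 2/71 → 4/71
merge 2/71 + 4/71 → 6/71
merge 5/71 + 6/71 → 11/71
merge 9/71 + 11/71 → 20/71
merge 13/71 + 18/71 → 31/71
merge 20/71 + 20/71 → 40/71
merge 31/71 + 40/71 → 1
L = 4/71 + 6/71 + 11/71 + 20/71 + 31/71 + 40/71 + 1 = 183/71 ≈ 2.577 bits/symbol.

2.577 bits/symbol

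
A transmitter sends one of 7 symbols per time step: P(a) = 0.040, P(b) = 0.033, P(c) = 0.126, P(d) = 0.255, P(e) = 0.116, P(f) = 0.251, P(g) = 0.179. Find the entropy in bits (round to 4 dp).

H = −Σ pᵢ log₂ pᵢ.
−0.040·log₂(0.040) = 0.1858
−0.033·log₂(0.033) = 0.1624
−0.126·log₂(0.126) = 0.3766
−0.255·log₂(0.255) = 0.5027
−0.116·log₂(0.116) = 0.3605
−0.251·log₂(0.251) = 0.5006
−0.179·log₂(0.179) = 0.4443
Sum ≈ 2.5328 → 2.5328 bits.

2.5328 bits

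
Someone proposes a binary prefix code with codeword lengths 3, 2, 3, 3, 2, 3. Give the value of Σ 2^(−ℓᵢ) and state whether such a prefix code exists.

1; yes

With common denominator 2^3 = 8: Σ 2^(−ℓᵢ) = 1/8 + 2/8 + 1/8 + 1/8 + 2/8 + 1/8 = 8/8 = 1.
Kraft's inequality requires Σ ≤ 1; here Σ = 1 ≤ 1, so such a prefix code exists.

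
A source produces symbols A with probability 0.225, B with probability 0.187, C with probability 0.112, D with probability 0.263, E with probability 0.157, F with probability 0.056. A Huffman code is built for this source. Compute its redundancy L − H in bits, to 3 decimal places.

Entropy H = −Σ p log₂ p ≈ 2.4493 bits.
Huffman merges: 7/125+14/125→21/125; 157/1000+21/125→13/40; 187/1000+9/40→103/250; 263/1000+13/40→147/250; 103/250+147/250→1. L = 2493/1000 ≈ 2.4930.
L − H = 2.4930 − 2.4493 = 0.044 bits.

0.044 bits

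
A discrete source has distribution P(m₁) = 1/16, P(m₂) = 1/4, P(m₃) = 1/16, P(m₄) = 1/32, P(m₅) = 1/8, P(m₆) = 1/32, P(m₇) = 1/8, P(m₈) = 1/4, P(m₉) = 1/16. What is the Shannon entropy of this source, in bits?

Each probability is a power of 1/2, so log₂(1/p) is an integer.
H = Σ p·log₂(1/p) = 1/16·4 + 1/4·2 + 1/16·4 + 1/32·5 + 1/8·3 + 1/32·5 + 1/8·3 + 1/4·2 + 1/16·4 = 2.8125 bits.

2.8125 bits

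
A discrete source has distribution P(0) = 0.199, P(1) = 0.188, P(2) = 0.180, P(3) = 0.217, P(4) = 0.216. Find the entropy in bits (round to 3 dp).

H = −Σ pᵢ log₂ pᵢ.
−0.199·log₂(0.199) = 0.4635
−0.188·log₂(0.188) = 0.4533
−0.180·log₂(0.180) = 0.4453
−0.217·log₂(0.217) = 0.4783
−0.216·log₂(0.216) = 0.4776
Sum ≈ 2.3180 → 2.318 bits.

2.318 bits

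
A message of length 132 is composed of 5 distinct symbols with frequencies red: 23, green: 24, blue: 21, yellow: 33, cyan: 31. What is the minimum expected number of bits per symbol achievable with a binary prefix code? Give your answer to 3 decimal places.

Probabilities are the counts divided by 132.
Repeatedly combine the two least-probable nodes; the expected code length is the sum of the merged weights.
merge 7/44 + 23/132 → 1/3
merge 2/11 + 31/132 → 5/12
merge 1/4 + 1/3 → 7/12
merge 5/12 + 7/12 → 1
L = 1/3 + 5/12 + 7/12 + 1 = 7/3 ≈ 2.333 bits/symbol.

2.333 bits/symbol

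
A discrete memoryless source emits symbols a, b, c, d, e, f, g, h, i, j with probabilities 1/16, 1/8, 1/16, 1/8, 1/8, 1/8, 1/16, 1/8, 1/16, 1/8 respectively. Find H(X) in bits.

3.25 bits

Each probability is a power of 1/2, so log₂(1/p) is an integer.
H = Σ p·log₂(1/p) = 1/16·4 + 1/8·3 + 1/16·4 + 1/8·3 + 1/8·3 + 1/8·3 + 1/16·4 + 1/8·3 + 1/16·4 + 1/8·3 = 3.25 bits.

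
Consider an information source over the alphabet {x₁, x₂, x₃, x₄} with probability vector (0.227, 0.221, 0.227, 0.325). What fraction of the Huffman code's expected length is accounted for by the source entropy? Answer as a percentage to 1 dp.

Entropy H = −Σ p log₂ p ≈ 1.9795 bits.
Huffman merges: 221/1000+227/1000→56/125; 227/1000+13/40→69/125; 56/125+69/125→1. L = 2 ≈ 2.0000.
Efficiency = H/L = 1.9795/2.0000 = 99.0%.

99.0%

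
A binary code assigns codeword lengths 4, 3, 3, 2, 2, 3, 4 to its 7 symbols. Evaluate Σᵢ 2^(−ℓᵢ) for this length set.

1

With common denominator 2^4 = 16: Σ 2^(−ℓᵢ) = 1/16 + 2/16 + 2/16 + 4/16 + 4/16 + 2/16 + 1/16 = 16/16 = 1.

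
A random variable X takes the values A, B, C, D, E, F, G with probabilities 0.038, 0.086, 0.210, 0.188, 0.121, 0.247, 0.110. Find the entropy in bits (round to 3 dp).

H = −Σ pᵢ log₂ pᵢ.
−0.038·log₂(0.038) = 0.1793
−0.086·log₂(0.086) = 0.3044
−0.210·log₂(0.210) = 0.4728
−0.188·log₂(0.188) = 0.4533
−0.121·log₂(0.121) = 0.3687
−0.247·log₂(0.247) = 0.4983
−0.110·log₂(0.110) = 0.3503
Sum ≈ 2.6271 → 2.627 bits.

2.627 bits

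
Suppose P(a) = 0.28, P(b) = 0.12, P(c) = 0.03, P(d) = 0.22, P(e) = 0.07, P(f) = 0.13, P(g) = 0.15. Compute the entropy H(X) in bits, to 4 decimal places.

2.5754 bits

H = −Σ pᵢ log₂ pᵢ.
−0.28·log₂(0.28) = 0.5142
−0.12·log₂(0.12) = 0.3671
−0.03·log₂(0.03) = 0.1518
−0.22·log₂(0.22) = 0.4806
−0.07·log₂(0.07) = 0.2686
−0.13·log₂(0.13) = 0.3826
−0.15·log₂(0.15) = 0.4105
Sum ≈ 2.5754 → 2.5754 bits.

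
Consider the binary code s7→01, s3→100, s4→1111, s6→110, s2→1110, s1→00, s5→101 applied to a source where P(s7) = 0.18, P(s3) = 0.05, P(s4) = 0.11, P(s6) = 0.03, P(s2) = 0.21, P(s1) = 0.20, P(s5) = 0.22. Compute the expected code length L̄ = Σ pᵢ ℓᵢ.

L̄ = Σ pᵢ·ℓᵢ = 0.18·2 + 0.05·3 + 0.11·4 + 0.03·3 + 0.21·4 + 0.20·2 + 0.22·3 = 2.94 bits/symbol.

2.94 bits/symbol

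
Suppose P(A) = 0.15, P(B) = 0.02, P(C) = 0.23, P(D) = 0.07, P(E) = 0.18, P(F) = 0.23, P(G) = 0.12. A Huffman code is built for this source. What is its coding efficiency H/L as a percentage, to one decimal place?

98.1%

Entropy H = −Σ p log₂ p ≈ 2.5797 bits.
Huffman merges: 1/50+7/100→9/100; 9/100+3/25→21/100; 3/20+9/50→33/100; 21/100+23/100→11/25; 23/100+33/100→14/25; 11/25+14/25→1. L = 263/100 ≈ 2.6300.
Efficiency = H/L = 2.5797/2.6300 = 98.1%.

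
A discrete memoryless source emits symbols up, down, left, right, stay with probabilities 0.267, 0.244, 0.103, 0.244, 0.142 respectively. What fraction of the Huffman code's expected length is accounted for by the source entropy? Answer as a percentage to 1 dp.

Entropy H = −Σ p log₂ p ≈ 2.2394 bits.
Huffman merges: 103/1000+71/500→49/200; 61/250+61/250→61/125; 49/200+267/1000→64/125; 61/125+64/125→1. L = 449/200 ≈ 2.2450.
Efficiency = H/L = 2.2394/2.2450 = 99.8%.

99.8%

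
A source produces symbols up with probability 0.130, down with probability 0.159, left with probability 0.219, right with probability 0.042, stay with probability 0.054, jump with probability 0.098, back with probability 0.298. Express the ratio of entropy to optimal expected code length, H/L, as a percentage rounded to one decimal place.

99.0%

Entropy H = −Σ p log₂ p ≈ 2.5527 bits.
Huffman merges: 21/500+27/500→12/125; 12/125+49/500→97/500; 13/100+159/1000→289/1000; 97/500+219/1000→413/1000; 289/1000+149/500→587/1000; 413/1000+587/1000→1. L = 2579/1000 ≈ 2.5790.
Efficiency = H/L = 2.5527/2.5790 = 99.0%.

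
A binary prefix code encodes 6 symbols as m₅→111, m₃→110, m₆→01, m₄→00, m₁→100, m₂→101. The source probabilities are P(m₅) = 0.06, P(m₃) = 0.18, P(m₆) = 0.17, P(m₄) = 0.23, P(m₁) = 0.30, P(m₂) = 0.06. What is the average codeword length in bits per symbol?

2.6 bits/symbol

L̄ = Σ pᵢ·ℓᵢ = 0.06·3 + 0.18·3 + 0.17·2 + 0.23·2 + 0.30·3 + 0.06·3 = 2.6 bits/symbol.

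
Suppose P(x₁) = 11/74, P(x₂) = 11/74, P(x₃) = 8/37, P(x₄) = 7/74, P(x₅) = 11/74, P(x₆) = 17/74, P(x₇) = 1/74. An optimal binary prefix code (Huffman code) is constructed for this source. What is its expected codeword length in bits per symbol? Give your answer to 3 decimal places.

2.662 bits/symbol

Repeatedly combine the two least-probable nodes; the expected code length is the sum of the merged weights.
merge 1/74 + 7/74 → 4/37
merge 4/37 + 11/74 → 19/74
merge 11/74 + 11/74 → 11/37
merge 8/37 + 17/74 → 33/74
merge 19/74 + 11/37 → 41/74
merge 33/74 + 41/74 → 1
L = 4/37 + 19/74 + 11/37 + 33/74 + 41/74 + 1 = 197/74 ≈ 2.662 bits/symbol.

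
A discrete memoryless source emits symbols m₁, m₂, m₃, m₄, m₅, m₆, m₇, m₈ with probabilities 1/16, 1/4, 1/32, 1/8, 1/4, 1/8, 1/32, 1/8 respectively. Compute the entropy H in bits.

2.6875 bits

Each probability is a power of 1/2, so log₂(1/p) is an integer.
H = Σ p·log₂(1/p) = 1/16·4 + 1/4·2 + 1/32·5 + 1/8·3 + 1/4·2 + 1/8·3 + 1/32·5 + 1/8·3 = 2.6875 bits.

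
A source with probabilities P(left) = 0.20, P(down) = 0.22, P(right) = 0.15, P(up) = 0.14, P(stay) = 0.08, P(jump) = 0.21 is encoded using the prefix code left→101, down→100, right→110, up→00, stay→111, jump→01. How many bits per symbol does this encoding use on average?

2.65 bits/symbol

L̄ = Σ pᵢ·ℓᵢ = 0.20·3 + 0.22·3 + 0.15·3 + 0.14·2 + 0.08·3 + 0.21·2 = 2.65 bits/symbol.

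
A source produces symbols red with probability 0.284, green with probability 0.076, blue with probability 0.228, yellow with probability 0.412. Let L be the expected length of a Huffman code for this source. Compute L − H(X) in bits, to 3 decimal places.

0.080 bits

Entropy H = −Σ p log₂ p ≈ 1.8117 bits.
Huffman merges: 19/250+57/250→38/125; 71/250+38/125→147/250; 103/250+147/250→1. L = 473/250 ≈ 1.8920.
L − H = 1.8920 − 1.8117 = 0.080 bits.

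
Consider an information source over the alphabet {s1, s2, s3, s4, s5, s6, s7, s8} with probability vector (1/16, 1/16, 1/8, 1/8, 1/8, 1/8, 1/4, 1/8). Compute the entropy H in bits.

Each probability is a power of 1/2, so log₂(1/p) is an integer.
H = Σ p·log₂(1/p) = 1/16·4 + 1/16·4 + 1/8·3 + 1/8·3 + 1/8·3 + 1/8·3 + 1/4·2 + 1/8·3 = 2.875 bits.

2.875 bits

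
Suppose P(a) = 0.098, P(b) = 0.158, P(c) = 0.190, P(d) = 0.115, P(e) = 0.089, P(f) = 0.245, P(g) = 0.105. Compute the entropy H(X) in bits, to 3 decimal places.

H = −Σ pᵢ log₂ pᵢ.
−0.098·log₂(0.098) = 0.3284
−0.158·log₂(0.158) = 0.4206
−0.190·log₂(0.190) = 0.4552
−0.115·log₂(0.115) = 0.3588
−0.089·log₂(0.089) = 0.3106
−0.245·log₂(0.245) = 0.4971
−0.105·log₂(0.105) = 0.3414
Sum ≈ 2.7122 → 2.712 bits.

2.712 bits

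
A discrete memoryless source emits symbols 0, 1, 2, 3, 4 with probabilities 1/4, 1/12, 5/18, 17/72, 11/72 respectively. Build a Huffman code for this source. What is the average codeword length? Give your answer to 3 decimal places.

Repeatedly combine the two least-probable nodes; the expected code length is the sum of the merged weights.
merge 1/12 + 11/72 → 17/72
merge 17/72 + 17/72 → 17/36
merge 1/4 + 5/18 → 19/36
merge 17/36 + 19/36 → 1
L = 17/72 + 17/36 + 19/36 + 1 = 161/72 ≈ 2.236 bits/symbol.

2.236 bits/symbol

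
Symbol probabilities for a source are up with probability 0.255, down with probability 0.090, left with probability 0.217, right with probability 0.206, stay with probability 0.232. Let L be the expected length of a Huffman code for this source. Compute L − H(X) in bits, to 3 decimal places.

0.044 bits

Entropy H = −Σ p log₂ p ≈ 2.2522 bits.
Huffman merges: 9/100+103/500→37/125; 217/1000+29/125→449/1000; 51/200+37/125→551/1000; 449/1000+551/1000→1. L = 287/125 ≈ 2.2960.
L − H = 2.2960 − 2.2522 = 0.044 bits.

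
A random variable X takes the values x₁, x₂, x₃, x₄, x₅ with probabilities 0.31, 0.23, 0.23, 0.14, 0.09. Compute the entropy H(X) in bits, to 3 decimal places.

H = −Σ pᵢ log₂ pᵢ.
−0.31·log₂(0.31) = 0.5238
−0.23·log₂(0.23) = 0.4877
−0.23·log₂(0.23) = 0.4877
−0.14·log₂(0.14) = 0.3971
−0.09·log₂(0.09) = 0.3127
Sum ≈ 2.2089 → 2.209 bits.

2.209 bits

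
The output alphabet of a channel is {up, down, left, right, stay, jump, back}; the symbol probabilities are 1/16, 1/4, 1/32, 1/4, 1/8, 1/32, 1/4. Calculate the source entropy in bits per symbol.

2.4375 bits

Each probability is a power of 1/2, so log₂(1/p) is an integer.
H = Σ p·log₂(1/p) = 1/16·4 + 1/4·2 + 1/32·5 + 1/4·2 + 1/8·3 + 1/32·5 + 1/4·2 = 2.4375 bits.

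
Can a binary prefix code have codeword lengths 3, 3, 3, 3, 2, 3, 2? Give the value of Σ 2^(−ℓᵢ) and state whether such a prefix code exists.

With common denominator 2^3 = 8: Σ 2^(−ℓᵢ) = 1/8 + 1/8 + 1/8 + 1/8 + 2/8 + 1/8 + 2/8 = 9/8 = 1.125.
Kraft's inequality requires Σ ≤ 1; here Σ = 1.125 > 1, so no such prefix code exists.

1.125; no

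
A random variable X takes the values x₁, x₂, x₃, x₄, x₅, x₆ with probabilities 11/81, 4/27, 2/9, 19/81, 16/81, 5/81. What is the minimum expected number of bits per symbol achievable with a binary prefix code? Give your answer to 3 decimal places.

Repeatedly combine the two least-probable nodes; the expected code length is the sum of the merged weights.
merge 5/81 + 11/81 → 16/81
merge 4/27 + 16/81 → 28/81
merge 16/81 + 2/9 → 34/81
merge 19/81 + 28/81 → 47/81
merge 34/81 + 47/81 → 1
L = 16/81 + 28/81 + 34/81 + 47/81 + 1 = 206/81 ≈ 2.543 bits/symbol.

2.543 bits/symbol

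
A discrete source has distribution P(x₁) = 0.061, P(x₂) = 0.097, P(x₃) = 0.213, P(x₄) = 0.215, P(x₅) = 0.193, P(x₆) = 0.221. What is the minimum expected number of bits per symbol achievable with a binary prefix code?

2.509 bits/symbol

Repeatedly combine the two least-probable nodes; the expected code length is the sum of the merged weights.
merge 61/1000 + 97/1000 → 79/500
merge 79/500 + 193/1000 → 351/1000
merge 213/1000 + 43/200 → 107/250
merge 221/1000 + 351/1000 → 143/250
merge 107/250 + 143/250 → 1
L = 79/500 + 351/1000 + 107/250 + 143/250 + 1 = 2509/1000 = 2.509 bits/symbol.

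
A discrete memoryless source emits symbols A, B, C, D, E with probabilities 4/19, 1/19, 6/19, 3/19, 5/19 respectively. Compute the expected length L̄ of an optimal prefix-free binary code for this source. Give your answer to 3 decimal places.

2.211 bits/symbol

Repeatedly combine the two least-probable nodes; the expected code length is the sum of the merged weights.
merge 1/19 + 3/19 → 4/19
merge 4/19 + 4/19 → 8/19
merge 5/19 + 6/19 → 11/19
merge 8/19 + 11/19 → 1
L = 4/19 + 8/19 + 11/19 + 1 = 42/19 ≈ 2.211 bits/symbol.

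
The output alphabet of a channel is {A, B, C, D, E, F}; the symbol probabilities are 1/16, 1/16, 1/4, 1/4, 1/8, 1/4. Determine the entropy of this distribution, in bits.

2.375 bits

Each probability is a power of 1/2, so log₂(1/p) is an integer.
H = Σ p·log₂(1/p) = 1/16·4 + 1/16·4 + 1/4·2 + 1/4·2 + 1/8·3 + 1/4·2 = 2.375 bits.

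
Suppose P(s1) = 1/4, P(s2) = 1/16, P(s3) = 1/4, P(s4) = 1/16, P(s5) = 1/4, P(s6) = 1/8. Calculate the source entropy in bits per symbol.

2.375 bits

Each probability is a power of 1/2, so log₂(1/p) is an integer.
H = Σ p·log₂(1/p) = 1/4·2 + 1/16·4 + 1/4·2 + 1/16·4 + 1/4·2 + 1/8·3 = 2.375 bits.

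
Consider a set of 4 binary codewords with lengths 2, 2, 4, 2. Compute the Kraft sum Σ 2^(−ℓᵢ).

0.8125

With common denominator 2^4 = 16: Σ 2^(−ℓᵢ) = 4/16 + 4/16 + 1/16 + 4/16 = 13/16 = 0.8125.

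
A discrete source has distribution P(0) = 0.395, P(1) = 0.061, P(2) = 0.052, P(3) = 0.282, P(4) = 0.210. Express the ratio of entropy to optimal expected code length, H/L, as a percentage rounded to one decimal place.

97.3%

Entropy H = −Σ p log₂ p ≈ 1.9851 bits.
Huffman merges: 13/250+61/1000→113/1000; 113/1000+21/100→323/1000; 141/500+323/1000→121/200; 79/200+121/200→1. L = 2041/1000 ≈ 2.0410.
Efficiency = H/L = 1.9851/2.0410 = 97.3%.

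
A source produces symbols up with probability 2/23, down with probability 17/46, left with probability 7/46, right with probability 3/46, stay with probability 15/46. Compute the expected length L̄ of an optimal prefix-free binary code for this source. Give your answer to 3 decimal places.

2.087 bits/symbol

Repeatedly combine the two least-probable nodes; the expected code length is the sum of the merged weights.
merge 3/46 + 2/23 → 7/46
merge 7/46 + 7/46 → 7/23
merge 7/23 + 15/46 → 29/46
merge 17/46 + 29/46 → 1
L = 7/46 + 7/23 + 29/46 + 1 = 48/23 ≈ 2.087 bits/symbol.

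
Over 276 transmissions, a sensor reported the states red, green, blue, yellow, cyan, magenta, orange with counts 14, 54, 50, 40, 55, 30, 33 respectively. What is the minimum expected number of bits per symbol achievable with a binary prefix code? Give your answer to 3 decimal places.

Probabilities are the counts divided by 276.
Repeatedly combine the two least-probable nodes; the expected code length is the sum of the merged weights.
merge 7/138 + 5/46 → 11/69
merge 11/92 + 10/69 → 73/276
merge 11/69 + 25/138 → 47/138
merge 9/46 + 55/276 → 109/276
merge 73/276 + 47/138 → 167/276
merge 109/276 + 167/276 → 1
L = 11/69 + 73/276 + 47/138 + 109/276 + 167/276 + 1 = 763/276 ≈ 2.764 bits/symbol.

2.764 bits/symbol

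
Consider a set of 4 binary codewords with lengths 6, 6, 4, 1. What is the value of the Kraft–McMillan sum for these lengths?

With common denominator 2^6 = 64: Σ 2^(−ℓᵢ) = 1/64 + 1/64 + 4/64 + 32/64 = 38/64 = 0.59375.

0.59375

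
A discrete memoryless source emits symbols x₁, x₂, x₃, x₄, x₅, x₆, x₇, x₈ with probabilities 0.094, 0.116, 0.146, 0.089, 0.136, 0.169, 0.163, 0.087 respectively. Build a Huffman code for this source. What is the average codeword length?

3 bits/symbol

Repeatedly combine the two least-probable nodes; the expected code length is the sum of the merged weights.
merge 87/1000 + 89/1000 → 22/125
merge 47/500 + 29/250 → 21/100
merge 17/125 + 73/500 → 141/500
merge 163/1000 + 169/1000 → 83/250
merge 22/125 + 21/100 → 193/500
merge 141/500 + 83/250 → 307/500
merge 193/500 + 307/500 → 1
L = 22/125 + 21/100 + 141/500 + 83/250 + 193/500 + 307/500 + 1 = 3 bits/symbol.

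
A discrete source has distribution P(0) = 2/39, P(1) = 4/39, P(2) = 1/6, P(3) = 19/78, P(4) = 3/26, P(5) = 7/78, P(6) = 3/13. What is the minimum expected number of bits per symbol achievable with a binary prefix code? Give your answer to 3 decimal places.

2.667 bits/symbol

Repeatedly combine the two least-probable nodes; the expected code length is the sum of the merged weights.
merge 2/39 + 7/78 → 11/78
merge 4/39 + 3/26 → 17/78
merge 11/78 + 1/6 → 4/13
merge 17/78 + 3/13 → 35/78
merge 19/78 + 4/13 → 43/78
merge 35/78 + 43/78 → 1
L = 11/78 + 17/78 + 4/13 + 35/78 + 43/78 + 1 = 8/3 ≈ 2.667 bits/symbol.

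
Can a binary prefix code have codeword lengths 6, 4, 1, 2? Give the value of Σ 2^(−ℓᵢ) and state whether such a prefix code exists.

0.828125; yes

With common denominator 2^6 = 64: Σ 2^(−ℓᵢ) = 1/64 + 4/64 + 32/64 + 16/64 = 53/64 = 0.828125.
Kraft's inequality requires Σ ≤ 1; here Σ = 0.828125 ≤ 1, so such a prefix code exists.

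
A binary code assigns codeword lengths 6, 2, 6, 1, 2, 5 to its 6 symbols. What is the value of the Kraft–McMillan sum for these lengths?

1.0625

With common denominator 2^6 = 64: Σ 2^(−ℓᵢ) = 1/64 + 16/64 + 1/64 + 32/64 + 16/64 + 2/64 = 68/64 = 1.0625.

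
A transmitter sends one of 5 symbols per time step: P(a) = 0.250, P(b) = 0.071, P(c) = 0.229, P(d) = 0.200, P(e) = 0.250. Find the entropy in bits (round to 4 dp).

2.2223 bits

H = −Σ pᵢ log₂ pᵢ.
−0.250·log₂(0.250) = 0.5000
−0.071·log₂(0.071) = 0.2709
−0.229·log₂(0.229) = 0.4870
−0.200·log₂(0.200) = 0.4644
−0.250·log₂(0.250) = 0.5000
Sum ≈ 2.2223 → 2.2223 bits.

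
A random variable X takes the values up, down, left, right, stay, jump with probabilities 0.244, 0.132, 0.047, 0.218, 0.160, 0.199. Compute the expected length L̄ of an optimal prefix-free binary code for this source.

2.518 bits/symbol

Repeatedly combine the two least-probable nodes; the expected code length is the sum of the merged weights.
merge 47/1000 + 33/250 → 179/1000
merge 4/25 + 179/1000 → 339/1000
merge 199/1000 + 109/500 → 417/1000
merge 61/250 + 339/1000 → 583/1000
merge 417/1000 + 583/1000 → 1
L = 179/1000 + 339/1000 + 417/1000 + 583/1000 + 1 = 1259/500 = 2.518 bits/symbol.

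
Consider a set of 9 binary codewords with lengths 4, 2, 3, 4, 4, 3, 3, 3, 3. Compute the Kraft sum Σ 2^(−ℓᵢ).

With common denominator 2^4 = 16: Σ 2^(−ℓᵢ) = 1/16 + 4/16 + 2/16 + 1/16 + 1/16 + 2/16 + 2/16 + 2/16 + 2/16 = 17/16 = 1.0625.

1.0625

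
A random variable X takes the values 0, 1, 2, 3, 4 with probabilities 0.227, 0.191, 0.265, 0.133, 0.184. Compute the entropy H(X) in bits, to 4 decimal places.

2.2860 bits

H = −Σ pᵢ log₂ pᵢ.
−0.227·log₂(0.227) = 0.4856
−0.191·log₂(0.191) = 0.4562
−0.265·log₂(0.265) = 0.5077
−0.133·log₂(0.133) = 0.3871
−0.184·log₂(0.184) = 0.4494
Sum ≈ 2.2860 → 2.2860 bits.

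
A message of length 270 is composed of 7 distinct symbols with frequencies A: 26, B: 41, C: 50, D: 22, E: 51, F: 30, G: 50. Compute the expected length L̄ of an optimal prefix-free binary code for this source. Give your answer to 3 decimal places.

2.804 bits/symbol

Probabilities are the counts divided by 270.
Repeatedly combine the two least-probable nodes; the expected code length is the sum of the merged weights.
merge 11/135 + 13/135 → 8/45
merge 1/9 + 41/270 → 71/270
merge 8/45 + 5/27 → 49/135
merge 5/27 + 17/90 → 101/270
merge 71/270 + 49/135 → 169/270
merge 101/270 + 169/270 → 1
L = 8/45 + 71/270 + 49/135 + 101/270 + 169/270 + 1 = 757/270 ≈ 2.804 bits/symbol.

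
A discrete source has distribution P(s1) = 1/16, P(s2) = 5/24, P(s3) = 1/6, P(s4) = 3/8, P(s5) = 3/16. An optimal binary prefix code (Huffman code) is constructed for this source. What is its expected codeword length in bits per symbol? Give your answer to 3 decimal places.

2.229 bits/symbol

Repeatedly combine the two least-probable nodes; the expected code length is the sum of the merged weights.
merge 1/16 + 1/6 → 11/48
merge 3/16 + 5/24 → 19/48
merge 11/48 + 3/8 → 29/48
merge 19/48 + 29/48 → 1
L = 11/48 + 19/48 + 29/48 + 1 = 107/48 ≈ 2.229 bits/symbol.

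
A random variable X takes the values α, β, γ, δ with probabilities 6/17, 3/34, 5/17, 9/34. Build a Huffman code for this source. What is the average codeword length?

2 bits/symbol

Repeatedly combine the two least-probable nodes; the expected code length is the sum of the merged weights.
merge 3/34 + 9/34 → 6/17
merge 5/17 + 6/17 → 11/17
merge 6/17 + 11/17 → 1
L = 6/17 + 11/17 + 1 = 2 bits/symbol.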